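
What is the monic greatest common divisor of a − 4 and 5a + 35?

1

By polynomial division,
  a − 4 = (1/5)(5a + 35) + (−11)
  5a + 35 = (−(5/11)a − 35/11)(−11) + (0)
The last nonzero remainder is the constant −11, so the polynomials are coprime and gcd = 1.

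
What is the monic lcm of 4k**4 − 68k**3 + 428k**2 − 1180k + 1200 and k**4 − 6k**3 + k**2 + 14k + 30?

Apply the Euclidean algorithm:
  4k**4 − 68k**3 + 428k**2 − 1180k + 1200 = (4)(k**4 − 6k**3 + k**2 + 14k + 30) + (−44k**3 + 424k**2 − 1236k + 1080)
  k**4 − 6k**3 + k**2 + 14k + 30 = (−(1/44)k − 10/121)(−44k**3 + 424k**2 − 1236k + 1080) + ((962/121)k**2 − (7696/121)k + 14430/121)
  −44k**3 + 424k**2 − 1236k + 1080 = (−(2662/481)k + 4356/481)((962/121)k**2 − (7696/121)k + 14430/121) + (0)
Last nonzero remainder: (962/121)k**2 − (7696/121)k + 14430/121. Dividing through by 962/121 gives the monic gcd k**2 − 8k + 15.
Then lcm(f, g) = f·g / gcd(f, g); expanding and making the result monic gives the answer.

k**6 − 15k**5 + 75k**4 − 115k**3 − 76k**2 + 10k + 600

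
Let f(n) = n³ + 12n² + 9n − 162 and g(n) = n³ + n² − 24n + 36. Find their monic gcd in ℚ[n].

n² + 3n − 18

Apply the Euclidean algorithm:
  n³ + 12n² + 9n − 162 = (n³ + n² − 24n + 36) + (11n² + 33n − 198)
  n³ + n² − 24n + 36 = ((1/11)n − 2/11)(11n² + 33n − 198) + (0)
Last nonzero remainder: 11n² + 33n − 198. Dividing through by 11 gives the monic gcd n² + 3n − 18.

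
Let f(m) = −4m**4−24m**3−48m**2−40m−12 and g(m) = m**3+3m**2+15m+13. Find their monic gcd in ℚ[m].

Repeated division with remainder:
  −4m**4−24m**3−48m**2−40m−12 = (−4m−12)(m**3+3m**2+15m+13) + (48m**2+192m+144)
  m**3+3m**2+15m+13 = ((1/48)m−1/48)(48m**2+192m+144) + (16m+16)
  48m**2+192m+144 = (3m+9)(16m+16) + (0)
Last nonzero remainder: 16m+16. Dividing through by 16 gives the monic gcd m+1.

m+1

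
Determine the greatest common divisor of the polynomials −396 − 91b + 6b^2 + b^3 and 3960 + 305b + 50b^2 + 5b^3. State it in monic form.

Euclidean algorithm in ℚ[b]:
  b^3 + 6b^2 − 91b − 396 = (1/5)(5b^3 + 50b^2 + 305b + 3960) + (−4b^2 − 152b − 1188)
  5b^3 + 50b^2 + 305b + 3960 = (−(5/4)b + 35)(−4b^2 − 152b − 1188) + (4140b + 45540)
  −4b^2 − 152b − 1188 = (−(1/1035)b − 3/115)(4140b + 45540) + (0)
Last nonzero remainder: 4140b + 45540. Dividing through by 4140 gives the monic gcd b + 11.

11 + b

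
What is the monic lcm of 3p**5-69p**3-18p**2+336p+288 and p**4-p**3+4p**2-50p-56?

Apply the Euclidean algorithm:
  3p**5-69p**3-18p**2+336p+288 = (3p+3)(p**4-p**3+4p**2-50p-56) + (-78p**3+120p**2+654p+456)
  p**4-p**3+4p**2-50p-56 = (-(1/78)p-7/1014)(-78p**3+120p**2+654p+456) + ((2233/169)p**2-(6699/169)p-8932/169)
  -78p**3+120p**2+654p+456 = (-(13182/2233)p-19266/2233)((2233/169)p**2-(6699/169)p-8932/169) + (0)
Last nonzero remainder: (2233/169)p**2-(6699/169)p-8932/169. Dividing through by 2233/169 gives the monic gcd p**2-3p-4.
Then lcm(f, g) = f·g / gcd(f, g); expanding and making the result monic gives the answer.

p**7+2p**6-9p**5-52p**4-222p**3+236p**2+1760p+1344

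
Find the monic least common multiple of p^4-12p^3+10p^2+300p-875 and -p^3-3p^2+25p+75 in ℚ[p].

Repeated division with remainder:
  p^4-12p^3+10p^2+300p-875 = (-p+15)(-p^3-3p^2+25p+75) + (80p^2-2000)
  -p^3-3p^2+25p+75 = (-(1/80)p-3/80)(80p^2-2000) + (0)
Last nonzero remainder: 80p^2-2000. Dividing through by 80 gives the monic gcd p^2-25.
Then lcm(f, g) = f·g / gcd(f, g); expanding and making the result monic gives the answer.

p^5-9p^4-26p^3+330p^2+25p-2625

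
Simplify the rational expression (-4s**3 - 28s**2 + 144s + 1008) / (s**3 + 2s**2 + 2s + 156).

Euclidean algorithm in ℚ[s]:
  -4s**3 - 28s**2 + 144s + 1008 = (-4)(s**3 + 2s**2 + 2s + 156) + (-20s**2 + 152s + 1632)
  s**3 + 2s**2 + 2s + 156 = (-(1/20)s - 12/25)(-20s**2 + 152s + 1632) + ((3914/25)s + 23484/25)
  -20s**2 + 152s + 1632 = (-(250/1957)s + 3400/1957)((3914/25)s + 23484/25) + (0)
Last nonzero remainder: (3914/25)s + 23484/25. Dividing through by 3914/25 gives the monic gcd s + 6.
Cancel s + 6 from numerator and denominator to get the reduced form.

(-4s**2 - 4s + 168)/(s**2 - 4s + 26)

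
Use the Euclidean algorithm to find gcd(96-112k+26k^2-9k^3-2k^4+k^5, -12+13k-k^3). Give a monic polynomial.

-4+3k+k^2

By polynomial division,
  k^5-2k^4-9k^3+26k^2-112k+96 = (-k^2+2k-4)(-k^3+13k-12) + (-12k^2-36k+48)
  -k^3+13k-12 = ((1/12)k-1/4)(-12k^2-36k+48) + (0)
Last nonzero remainder: -12k^2-36k+48. Dividing through by -12 gives the monic gcd k^2+3k-4.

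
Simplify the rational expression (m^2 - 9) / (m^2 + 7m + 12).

(m - 3)/(m + 4)

Apply the Euclidean algorithm:
  m^2 - 9 = (m^2 + 7m + 12) + (-7m - 21)
  m^2 + 7m + 12 = (-(1/7)m - 4/7)(-7m - 21) + (0)
Last nonzero remainder: -7m - 21. Dividing through by -7 gives the monic gcd m + 3.
Cancel m + 3 from numerator and denominator to get the reduced form.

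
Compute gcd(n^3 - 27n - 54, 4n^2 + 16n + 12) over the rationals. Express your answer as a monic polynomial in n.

n + 3

Apply the Euclidean algorithm:
  n^3 - 27n - 54 = ((1/4)n - 1)(4n^2 + 16n + 12) + (-14n - 42)
  4n^2 + 16n + 12 = (-(2/7)n - 2/7)(-14n - 42) + (0)
Last nonzero remainder: -14n - 42. Dividing through by -14 gives the monic gcd n + 3.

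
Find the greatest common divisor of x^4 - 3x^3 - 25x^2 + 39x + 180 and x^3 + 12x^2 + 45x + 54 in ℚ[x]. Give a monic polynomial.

Euclidean algorithm in ℚ[x]:
  x^4 - 3x^3 - 25x^2 + 39x + 180 = (x - 15)(x^3 + 12x^2 + 45x + 54) + (110x^2 + 660x + 990)
  x^3 + 12x^2 + 45x + 54 = ((1/110)x + 3/55)(110x^2 + 660x + 990) + (0)
Last nonzero remainder: 110x^2 + 660x + 990. Dividing through by 110 gives the monic gcd x^2 + 6x + 9.

x^2 + 6x + 9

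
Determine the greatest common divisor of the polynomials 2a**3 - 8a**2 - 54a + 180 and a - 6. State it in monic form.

a - 6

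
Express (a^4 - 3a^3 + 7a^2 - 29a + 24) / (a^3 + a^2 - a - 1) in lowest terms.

Euclidean algorithm in ℚ[a]:
  a^4 - 3a^3 + 7a^2 - 29a + 24 = (a - 4)(a^3 + a^2 - a - 1) + (12a^2 - 32a + 20)
  a^3 + a^2 - a - 1 = ((1/12)a + 11/36)(12a^2 - 32a + 20) + ((64/9)a - 64/9)
  12a^2 - 32a + 20 = ((27/16)a - 45/16)((64/9)a - 64/9) + (0)
Last nonzero remainder: (64/9)a - 64/9. Dividing through by 64/9 gives the monic gcd a - 1.
Cancel a - 1 from numerator and denominator to get the reduced form.

(a^3 - 2a^2 + 5a - 24)/(a^2 + 2a + 1)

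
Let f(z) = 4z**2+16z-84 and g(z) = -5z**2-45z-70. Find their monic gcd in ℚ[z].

z+7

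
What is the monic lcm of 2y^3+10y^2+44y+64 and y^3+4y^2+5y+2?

Repeated division with remainder:
  2y^3+10y^2+44y+64 = (2)(y^3+4y^2+5y+2) + (2y^2+34y+60)
  y^3+4y^2+5y+2 = ((1/2)y-13/2)(2y^2+34y+60) + (196y+392)
  2y^2+34y+60 = ((1/98)y+15/98)(196y+392) + (0)
Last nonzero remainder: 196y+392. Dividing through by 196 gives the monic gcd y+2.
Then lcm(f, g) = f·g / gcd(f, g); expanding and making the result monic gives the answer.

y^5+7y^4+33y^3+81y^2+86y+32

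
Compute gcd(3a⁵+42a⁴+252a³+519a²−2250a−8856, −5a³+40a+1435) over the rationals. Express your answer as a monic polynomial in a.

a²+7a+41

By polynomial division,
  3a⁵+42a⁴+252a³+519a²−2250a−8856 = (−(3/5)a²−(42/5)a−276/5)(−5a³+40a+1435) + (1716a²+12012a+70356)
  −5a³+40a+1435 = (−(5/1716)a+35/1716)(1716a²+12012a+70356) + (0)
Last nonzero remainder: 1716a²+12012a+70356. Dividing through by 1716 gives the monic gcd a²+7a+41.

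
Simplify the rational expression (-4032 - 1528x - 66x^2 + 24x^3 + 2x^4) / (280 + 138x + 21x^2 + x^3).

(-144 + 2x + 2x^2)/(10 + x)

Repeated division with remainder:
  2x^4 + 24x^3 - 66x^2 - 1528x - 4032 = (2x - 18)(x^3 + 21x^2 + 138x + 280) + (36x^2 + 396x + 1008)
  x^3 + 21x^2 + 138x + 280 = ((1/36)x + 5/18)(36x^2 + 396x + 1008) + (0)
Last nonzero remainder: 36x^2 + 396x + 1008. Dividing through by 36 gives the monic gcd x^2 + 11x + 28.
Cancel x^2 + 11x + 28 from numerator and denominator to get the reduced form.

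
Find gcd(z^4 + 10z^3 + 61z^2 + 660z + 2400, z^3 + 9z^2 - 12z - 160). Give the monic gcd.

z^2 + 13z + 40

Apply the Euclidean algorithm:
  z^4 + 10z^3 + 61z^2 + 660z + 2400 = (z + 1)(z^3 + 9z^2 - 12z - 160) + (64z^2 + 832z + 2560)
  z^3 + 9z^2 - 12z - 160 = ((1/64)z - 1/16)(64z^2 + 832z + 2560) + (0)
Last nonzero remainder: 64z^2 + 832z + 2560. Dividing through by 64 gives the monic gcd z^2 + 13z + 40.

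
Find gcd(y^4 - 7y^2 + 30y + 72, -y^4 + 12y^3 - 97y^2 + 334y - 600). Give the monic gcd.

y^2 - 5y + 12

Euclidean algorithm in ℚ[y]:
  y^4 - 7y^2 + 30y + 72 = (-1)(-y^4 + 12y^3 - 97y^2 + 334y - 600) + (12y^3 - 104y^2 + 364y - 528)
  -y^4 + 12y^3 - 97y^2 + 334y - 600 = (-(1/12)y + 5/18)(12y^3 - 104y^2 + 364y - 528) + (-(340/9)y^2 + (1700/9)y - 1360/3)
  12y^3 - 104y^2 + 364y - 528 = (-(27/85)y + 99/85)(-(340/9)y^2 + (1700/9)y - 1360/3) + (0)
Last nonzero remainder: -(340/9)y^2 + (1700/9)y - 1360/3. Dividing through by -340/9 gives the monic gcd y^2 - 5y + 12.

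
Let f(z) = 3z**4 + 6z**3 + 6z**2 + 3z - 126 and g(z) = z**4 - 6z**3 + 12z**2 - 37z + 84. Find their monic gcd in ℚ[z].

z**2 + z + 7

Repeated division with remainder:
  3z**4 + 6z**3 + 6z**2 + 3z - 126 = (3)(z**4 - 6z**3 + 12z**2 - 37z + 84) + (24z**3 - 30z**2 + 114z - 378)
  z**4 - 6z**3 + 12z**2 - 37z + 84 = ((1/24)z - 19/96)(24z**3 - 30z**2 + 114z - 378) + ((21/16)z**2 + (21/16)z + 147/16)
  24z**3 - 30z**2 + 114z - 378 = ((128/7)z - 288/7)((21/16)z**2 + (21/16)z + 147/16) + (0)
Last nonzero remainder: (21/16)z**2 + (21/16)z + 147/16. Dividing through by 21/16 gives the monic gcd z**2 + z + 7.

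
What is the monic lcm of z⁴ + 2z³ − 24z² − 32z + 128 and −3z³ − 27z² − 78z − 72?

z⁶ + 7z⁵ − 8z⁴ − 140z³ − 176z² + 448z + 768

Repeated division with remainder:
  z⁴ + 2z³ − 24z² − 32z + 128 = (−(1/3)z + 7/3)(−3z³ − 27z² − 78z − 72) + (13z² + 126z + 296)
  −3z³ − 27z² − 78z − 72 = (−(3/13)z + 27/169)(13z² + 126z + 296) + (−(5040/169)z − 20160/169)
  13z² + 126z + 296 = (−(2197/5040)z − 6253/2520)(−(5040/169)z − 20160/169) + (0)
Last nonzero remainder: −(5040/169)z − 20160/169. Dividing through by −5040/169 gives the monic gcd z + 4.
Then lcm(f, g) = f·g / gcd(f, g); expanding and making the result monic gives the answer.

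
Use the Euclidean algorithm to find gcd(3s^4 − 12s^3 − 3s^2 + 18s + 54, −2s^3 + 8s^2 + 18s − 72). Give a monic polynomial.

Euclidean algorithm in ℚ[s]:
  3s^4 − 12s^3 − 3s^2 + 18s + 54 = (−(3/2)s)(−2s^3 + 8s^2 + 18s − 72) + (24s^2 − 90s + 54)
  −2s^3 + 8s^2 + 18s − 72 = (−(1/12)s + 1/48)(24s^2 − 90s + 54) + ((195/8)s − 585/8)
  24s^2 − 90s + 54 = ((64/65)s − 48/65)((195/8)s − 585/8) + (0)
Last nonzero remainder: (195/8)s − 585/8. Dividing through by 195/8 gives the monic gcd s − 3.

s − 3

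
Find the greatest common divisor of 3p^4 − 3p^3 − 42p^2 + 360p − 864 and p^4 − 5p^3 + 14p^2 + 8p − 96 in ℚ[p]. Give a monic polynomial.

By polynomial division,
  3p^4 − 3p^3 − 42p^2 + 360p − 864 = (3)(p^4 − 5p^3 + 14p^2 + 8p − 96) + (12p^3 − 84p^2 + 336p − 576)
  p^4 − 5p^3 + 14p^2 + 8p − 96 = ((1/12)p + 1/6)(12p^3 − 84p^2 + 336p − 576) + (0)
Last nonzero remainder: 12p^3 − 84p^2 + 336p − 576. Dividing through by 12 gives the monic gcd p^3 − 7p^2 + 28p − 48.

p^3 − 7p^2 + 28p − 48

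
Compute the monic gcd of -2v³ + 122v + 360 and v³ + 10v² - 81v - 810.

By polynomial division,
  -2v³ + 122v + 360 = (-2)(v³ + 10v² - 81v - 810) + (20v² - 40v - 1260)
  v³ + 10v² - 81v - 810 = ((1/20)v + 3/5)(20v² - 40v - 1260) + (6v - 54)
  20v² - 40v - 1260 = ((10/3)v + 70/3)(6v - 54) + (0)
Last nonzero remainder: 6v - 54. Dividing through by 6 gives the monic gcd v - 9.

v - 9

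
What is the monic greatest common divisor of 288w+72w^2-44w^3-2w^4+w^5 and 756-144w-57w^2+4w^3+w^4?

Euclidean algorithm in ℚ[w]:
  w^5-2w^4-44w^3+72w^2+288w = (w-6)(w^4+4w^3-57w^2-144w+756) + (37w^3-126w^2-1332w+4536)
  w^4+4w^3-57w^2-144w+756 = ((1/37)w+274/1369)(37w^3-126w^2-1332w+4536) + ((5775/1369)w^2-207900/1369)
  37w^3-126w^2-1332w+4536 = ((50653/5775)w-8214/275)((5775/1369)w^2-207900/1369) + (0)
Last nonzero remainder: (5775/1369)w^2-207900/1369. Dividing through by 5775/1369 gives the monic gcd w^2-36.

-36+w^2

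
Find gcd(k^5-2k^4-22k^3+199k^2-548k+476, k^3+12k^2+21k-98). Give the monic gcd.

k^2+5k-14

Apply the Euclidean algorithm:
  k^5-2k^4-22k^3+199k^2-548k+476 = (k^2-14k+125)(k^3+12k^2+21k-98) + (-909k^2-4545k+12726)
  k^3+12k^2+21k-98 = (-(1/909)k-7/909)(-909k^2-4545k+12726) + (0)
Last nonzero remainder: -909k^2-4545k+12726. Dividing through by -909 gives the monic gcd k^2+5k-14.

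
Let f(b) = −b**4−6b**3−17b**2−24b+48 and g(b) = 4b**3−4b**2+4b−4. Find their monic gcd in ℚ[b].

Euclidean algorithm in ℚ[b]:
  −b**4−6b**3−17b**2−24b+48 = (−(1/4)b−7/4)(4b**3−4b**2+4b−4) + (−23b**2−18b+41)
  4b**3−4b**2+4b−4 = (−(4/23)b+164/529)(−23b**2−18b+41) + ((8840/529)b−8840/529)
  −23b**2−18b+41 = (−(12167/8840)b−21689/8840)((8840/529)b−8840/529) + (0)
Last nonzero remainder: (8840/529)b−8840/529. Dividing through by 8840/529 gives the monic gcd b−1.

b−1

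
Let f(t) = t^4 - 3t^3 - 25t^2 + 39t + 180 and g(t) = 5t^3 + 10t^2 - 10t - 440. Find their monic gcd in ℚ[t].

t - 4

Euclidean algorithm in ℚ[t]:
  t^4 - 3t^3 - 25t^2 + 39t + 180 = ((1/5)t - 1)(5t^3 + 10t^2 - 10t - 440) + (-13t^2 + 117t - 260)
  5t^3 + 10t^2 - 10t - 440 = (-(5/13)t - 55/13)(-13t^2 + 117t - 260) + (385t - 1540)
  -13t^2 + 117t - 260 = (-(13/385)t + 13/77)(385t - 1540) + (0)
Last nonzero remainder: 385t - 1540. Dividing through by 385 gives the monic gcd t - 4.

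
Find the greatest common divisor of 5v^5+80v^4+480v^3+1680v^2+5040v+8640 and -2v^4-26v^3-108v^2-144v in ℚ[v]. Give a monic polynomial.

Apply the Euclidean algorithm:
  5v^5+80v^4+480v^3+1680v^2+5040v+8640 = (-(5/2)v-15/2)(-2v^4-26v^3-108v^2-144v) + (15v^3+510v^2+3960v+8640)
  -2v^4-26v^3-108v^2-144v = (-(2/15)v+14/5)(15v^3+510v^2+3960v+8640) + (-1008v^2-10080v-24192)
  15v^3+510v^2+3960v+8640 = (-(5/336)v-5/14)(-1008v^2-10080v-24192) + (0)
Last nonzero remainder: -1008v^2-10080v-24192. Dividing through by -1008 gives the monic gcd v^2+10v+24.

v^2+10v+24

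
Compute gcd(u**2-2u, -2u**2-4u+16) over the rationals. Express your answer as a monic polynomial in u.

u-2

Euclidean algorithm in ℚ[u]:
  u**2-2u = (-1/2)(-2u**2-4u+16) + (-4u+8)
  -2u**2-4u+16 = ((1/2)u+2)(-4u+8) + (0)
Last nonzero remainder: -4u+8. Dividing through by -4 gives the monic gcd u-2.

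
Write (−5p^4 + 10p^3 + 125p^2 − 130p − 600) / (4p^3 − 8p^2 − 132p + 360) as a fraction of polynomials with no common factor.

Apply the Euclidean algorithm:
  −5p^4 + 10p^3 + 125p^2 − 130p − 600 = (−(5/4)p)(4p^3 − 8p^2 − 132p + 360) + (−40p^2 + 320p − 600)
  4p^3 − 8p^2 − 132p + 360 = (−(1/10)p − 3/5)(−40p^2 + 320p − 600) + (0)
Last nonzero remainder: −40p^2 + 320p − 600. Dividing through by −40 gives the monic gcd p^2 − 8p + 15.
Cancel p^2 − 8p + 15 from numerator and denominator to get the reduced form.

(−5p^2 − 30p − 40)/(4p + 24)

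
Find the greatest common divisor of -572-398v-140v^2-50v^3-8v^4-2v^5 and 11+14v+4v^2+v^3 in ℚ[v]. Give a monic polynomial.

11+3v+v^2

Repeated division with remainder:
  -2v^5-8v^4-50v^3-140v^2-398v-572 = (-2v^2-22)(v^3+4v^2+14v+11) + (-30v^2-90v-330)
  v^3+4v^2+14v+11 = (-(1/30)v-1/30)(-30v^2-90v-330) + (0)
Last nonzero remainder: -30v^2-90v-330. Dividing through by -30 gives the monic gcd v^2+3v+11.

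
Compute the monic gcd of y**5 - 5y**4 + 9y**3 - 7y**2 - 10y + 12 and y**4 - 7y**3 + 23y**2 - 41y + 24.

y**2 - 4y + 3

Repeated division with remainder:
  y**5 - 5y**4 + 9y**3 - 7y**2 - 10y + 12 = (y + 2)(y**4 - 7y**3 + 23y**2 - 41y + 24) + (-12y**2 + 48y - 36)
  y**4 - 7y**3 + 23y**2 - 41y + 24 = (-(1/12)y**2 + (1/4)y - 2/3)(-12y**2 + 48y - 36) + (0)
Last nonzero remainder: -12y**2 + 48y - 36. Dividing through by -12 gives the monic gcd y**2 - 4y + 3.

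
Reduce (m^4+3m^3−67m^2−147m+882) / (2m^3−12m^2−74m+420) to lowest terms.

(m^2+4m−21)/(2m−10)

Apply the Euclidean algorithm:
  m^4+3m^3−67m^2−147m+882 = ((1/2)m+9/2)(2m^3−12m^2−74m+420) + (24m^2−24m−1008)
  2m^3−12m^2−74m+420 = ((1/12)m−5/12)(24m^2−24m−1008) + (0)
Last nonzero remainder: 24m^2−24m−1008. Dividing through by 24 gives the monic gcd m^2−m−42.
Cancel m^2−m−42 from numerator and denominator to get the reduced form.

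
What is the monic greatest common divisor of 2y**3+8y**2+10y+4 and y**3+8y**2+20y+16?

Apply the Euclidean algorithm:
  2y**3+8y**2+10y+4 = (2)(y**3+8y**2+20y+16) + (-8y**2-30y-28)
  y**3+8y**2+20y+16 = (-(1/8)y-17/32)(-8y**2-30y-28) + ((9/16)y+9/8)
  -8y**2-30y-28 = (-(128/9)y-224/9)((9/16)y+9/8) + (0)
Last nonzero remainder: (9/16)y+9/8. Dividing through by 9/16 gives the monic gcd y+2.

y+2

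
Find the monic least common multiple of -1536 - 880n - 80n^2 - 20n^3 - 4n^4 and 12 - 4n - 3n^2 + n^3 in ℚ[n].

Repeated division with remainder:
  -4n^4 - 20n^3 - 80n^2 - 880n - 1536 = (-4n - 32)(n^3 - 3n^2 - 4n + 12) + (-192n^2 - 960n - 1152)
  n^3 - 3n^2 - 4n + 12 = (-(1/192)n + 1/24)(-192n^2 - 960n - 1152) + (30n + 60)
  -192n^2 - 960n - 1152 = (-(32/5)n - 96/5)(30n + 60) + (0)
Last nonzero remainder: 30n + 60. Dividing through by 30 gives the monic gcd n + 2.
Then lcm(f, g) = f·g / gcd(f, g); expanding and making the result monic gives the answer.

2304 - 600n - 596n^2 + 150n^3 + n^4 + n^6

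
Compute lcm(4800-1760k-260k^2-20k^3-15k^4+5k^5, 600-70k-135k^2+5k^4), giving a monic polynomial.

Apply the Euclidean algorithm:
  5k^5-15k^4-20k^3-260k^2-1760k+4800 = (k-3)(5k^4-135k^2-70k+600) + (115k^3-595k^2-2570k+6600)
  5k^4-135k^2-70k+600 = ((1/23)k+119/529)(115k^3-595k^2-2570k+6600) + ((58500/529)k^2+(117000/529)k-468000/529)
  115k^3-595k^2-2570k+6600 = ((12167/11700)k-5819/780)((58500/529)k^2+(117000/529)k-468000/529) + (0)
Last nonzero remainder: (58500/529)k^2+(117000/529)k-468000/529. Dividing through by 58500/529 gives the monic gcd k^2+2k-8.
Then lcm(f, g) = f·g / gcd(f, g); expanding and making the result monic gives the answer.

-14400+3360k+2444k^2-188k^3+k^4-13k^5-5k^6+k^7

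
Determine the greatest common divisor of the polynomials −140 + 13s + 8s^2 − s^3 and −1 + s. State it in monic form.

Euclidean algorithm in ℚ[s]:
  −s^3 + 8s^2 + 13s − 140 = (−s^2 + 7s + 20)(s − 1) + (−120)
  s − 1 = (−(1/120)s + 1/120)(−120) + (0)
The last nonzero remainder is the constant −120, so the polynomials are coprime and gcd = 1.

1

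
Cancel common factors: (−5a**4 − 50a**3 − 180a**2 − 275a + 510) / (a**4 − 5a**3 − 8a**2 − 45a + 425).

(−5a**2 − 25a + 30)/(a**2 − 10a + 25)

Apply the Euclidean algorithm:
  −5a**4 − 50a**3 − 180a**2 − 275a + 510 = (−5)(a**4 − 5a**3 − 8a**2 − 45a + 425) + (−75a**3 − 220a**2 − 500a + 2635)
  a**4 − 5a**3 − 8a**2 − 45a + 425 = (−(1/75)a + 119/1125)(−75a**3 − 220a**2 − 500a + 2635) + ((1936/225)a**2 + (1936/45)a + 32912/225)
  −75a**3 − 220a**2 − 500a + 2635 = (−(16875/1936)a + 34875/1936)((1936/225)a**2 + (1936/45)a + 32912/225) + (0)
Last nonzero remainder: (1936/225)a**2 + (1936/45)a + 32912/225. Dividing through by 1936/225 gives the monic gcd a**2 + 5a + 17.
Cancel a**2 + 5a + 17 from numerator and denominator to get the reduced form.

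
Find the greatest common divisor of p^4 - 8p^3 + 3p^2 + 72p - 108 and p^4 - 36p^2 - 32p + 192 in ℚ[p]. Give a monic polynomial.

Repeated division with remainder:
  p^4 - 8p^3 + 3p^2 + 72p - 108 = (p^4 - 36p^2 - 32p + 192) + (-8p^3 + 39p^2 + 104p - 300)
  p^4 - 36p^2 - 32p + 192 = (-(1/8)p - 39/64)(-8p^3 + 39p^2 + 104p - 300) + ((49/64)p^2 - (49/8)p + 147/16)
  -8p^3 + 39p^2 + 104p - 300 = (-(512/49)p - 1600/49)((49/64)p^2 - (49/8)p + 147/16) + (0)
Last nonzero remainder: (49/64)p^2 - (49/8)p + 147/16. Dividing through by 49/64 gives the monic gcd p^2 - 8p + 12.

p^2 - 8p + 12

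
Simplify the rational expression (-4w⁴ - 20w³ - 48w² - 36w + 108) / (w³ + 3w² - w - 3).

Apply the Euclidean algorithm:
  -4w⁴ - 20w³ - 48w² - 36w + 108 = (-4w - 8)(w³ + 3w² - w - 3) + (-28w² - 56w + 84)
  w³ + 3w² - w - 3 = (-(1/28)w - 1/28)(-28w² - 56w + 84) + (0)
Last nonzero remainder: -28w² - 56w + 84. Dividing through by -28 gives the monic gcd w² + 2w - 3.
Cancel w² + 2w - 3 from numerator and denominator to get the reduced form.

(-4w² - 12w - 36)/(w + 1)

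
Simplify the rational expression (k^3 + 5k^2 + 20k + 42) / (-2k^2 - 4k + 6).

By polynomial division,
  k^3 + 5k^2 + 20k + 42 = (-(1/2)k - 3/2)(-2k^2 - 4k + 6) + (17k + 51)
  -2k^2 - 4k + 6 = (-(2/17)k + 2/17)(17k + 51) + (0)
Last nonzero remainder: 17k + 51. Dividing through by 17 gives the monic gcd k + 3.
Cancel k + 3 from numerator and denominator to get the reduced form.

(-k^2 - 2k - 14)/(2k - 2)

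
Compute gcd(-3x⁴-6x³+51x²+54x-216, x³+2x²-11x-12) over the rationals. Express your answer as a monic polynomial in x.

Repeated division with remainder:
  -3x⁴-6x³+51x²+54x-216 = (-3x)(x³+2x²-11x-12) + (18x²+18x-216)
  x³+2x²-11x-12 = ((1/18)x+1/18)(18x²+18x-216) + (0)
Last nonzero remainder: 18x²+18x-216. Dividing through by 18 gives the monic gcd x²+x-12.

x²+x-12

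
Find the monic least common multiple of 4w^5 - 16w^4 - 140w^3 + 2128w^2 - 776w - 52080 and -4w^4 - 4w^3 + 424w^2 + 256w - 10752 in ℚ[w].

w^7 - 4w^6 - 99w^5 + 788w^4 + 2046w^3 - 47068w^2 + 12416w + 833280

Apply the Euclidean algorithm:
  4w^5 - 16w^4 - 140w^3 + 2128w^2 - 776w - 52080 = (-w + 5)(-4w^4 - 4w^3 + 424w^2 + 256w - 10752) + (304w^3 + 264w^2 - 12808w + 1680)
  -4w^4 - 4w^3 + 424w^2 + 256w - 10752 = (-(1/76)w - 5/2888)(304w^3 + 264w^2 - 12808w + 1680) + ((92391/361)w^2 + (92391/361)w - 3880422/361)
  304w^3 + 264w^2 - 12808w + 1680 = ((109744/92391)w - 14440/92391)((92391/361)w^2 + (92391/361)w - 3880422/361) + (0)
Last nonzero remainder: (92391/361)w^2 + (92391/361)w - 3880422/361. Dividing through by 92391/361 gives the monic gcd w^2 + w - 42.
Then lcm(f, g) = f·g / gcd(f, g); expanding and making the result monic gives the answer.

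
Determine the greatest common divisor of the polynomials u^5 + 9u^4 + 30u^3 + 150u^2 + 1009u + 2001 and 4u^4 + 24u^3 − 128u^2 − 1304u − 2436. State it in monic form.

By polynomial division,
  u^5 + 9u^4 + 30u^3 + 150u^2 + 1009u + 2001 = ((1/4)u + 3/4)(4u^4 + 24u^3 − 128u^2 − 1304u − 2436) + (44u^3 + 572u^2 + 2596u + 3828)
  4u^4 + 24u^3 − 128u^2 − 1304u − 2436 = ((1/11)u − 7/11)(44u^3 + 572u^2 + 2596u + 3828) + (0)
Last nonzero remainder: 44u^3 + 572u^2 + 2596u + 3828. Dividing through by 44 gives the monic gcd u^3 + 13u^2 + 59u + 87.

u^3 + 13u^2 + 59u + 87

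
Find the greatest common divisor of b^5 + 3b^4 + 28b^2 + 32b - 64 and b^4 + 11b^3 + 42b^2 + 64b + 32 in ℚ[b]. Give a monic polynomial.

b^2 + 6b + 8

Repeated division with remainder:
  b^5 + 3b^4 + 28b^2 + 32b - 64 = (b - 8)(b^4 + 11b^3 + 42b^2 + 64b + 32) + (46b^3 + 300b^2 + 512b + 192)
  b^4 + 11b^3 + 42b^2 + 64b + 32 = ((1/46)b + 103/1058)(46b^3 + 300b^2 + 512b + 192) + ((880/529)b^2 + (5280/529)b + 7040/529)
  46b^3 + 300b^2 + 512b + 192 = ((12167/440)b + 1587/110)((880/529)b^2 + (5280/529)b + 7040/529) + (0)
Last nonzero remainder: (880/529)b^2 + (5280/529)b + 7040/529. Dividing through by 880/529 gives the monic gcd b^2 + 6b + 8.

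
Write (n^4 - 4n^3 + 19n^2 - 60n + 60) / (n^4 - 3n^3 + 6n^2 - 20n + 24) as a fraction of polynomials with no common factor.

By polynomial division,
  n^4 - 4n^3 + 19n^2 - 60n + 60 = (n^4 - 3n^3 + 6n^2 - 20n + 24) + (-n^3 + 13n^2 - 40n + 36)
  n^4 - 3n^3 + 6n^2 - 20n + 24 = (-n - 10)(-n^3 + 13n^2 - 40n + 36) + (96n^2 - 384n + 384)
  -n^3 + 13n^2 - 40n + 36 = (-(1/96)n + 3/32)(96n^2 - 384n + 384) + (0)
Last nonzero remainder: 96n^2 - 384n + 384. Dividing through by 96 gives the monic gcd n^2 - 4n + 4.
Cancel n^2 - 4n + 4 from numerator and denominator to get the reduced form.

(n^2 + 15)/(n^2 + n + 6)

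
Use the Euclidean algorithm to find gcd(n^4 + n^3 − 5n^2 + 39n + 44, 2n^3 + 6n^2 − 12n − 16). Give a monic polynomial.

Apply the Euclidean algorithm:
  n^4 + n^3 − 5n^2 + 39n + 44 = ((1/2)n − 1)(2n^3 + 6n^2 − 12n − 16) + (7n^2 + 35n + 28)
  2n^3 + 6n^2 − 12n − 16 = ((2/7)n − 4/7)(7n^2 + 35n + 28) + (0)
Last nonzero remainder: 7n^2 + 35n + 28. Dividing through by 7 gives the monic gcd n^2 + 5n + 4.

n^2 + 5n + 4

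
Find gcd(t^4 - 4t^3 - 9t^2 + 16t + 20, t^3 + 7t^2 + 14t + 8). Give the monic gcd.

By polynomial division,
  t^4 - 4t^3 - 9t^2 + 16t + 20 = (t - 11)(t^3 + 7t^2 + 14t + 8) + (54t^2 + 162t + 108)
  t^3 + 7t^2 + 14t + 8 = ((1/54)t + 2/27)(54t^2 + 162t + 108) + (0)
Last nonzero remainder: 54t^2 + 162t + 108. Dividing through by 54 gives the monic gcd t^2 + 3t + 2.

t^2 + 3t + 2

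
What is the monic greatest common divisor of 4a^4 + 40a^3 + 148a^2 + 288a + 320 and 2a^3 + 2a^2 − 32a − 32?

Euclidean algorithm in ℚ[a]:
  4a^4 + 40a^3 + 148a^2 + 288a + 320 = (2a + 18)(2a^3 + 2a^2 − 32a − 32) + (176a^2 + 928a + 896)
  2a^3 + 2a^2 − 32a − 32 = ((1/88)a − 47/968)(176a^2 + 928a + 896) + ((348/121)a + 1392/121)
  176a^2 + 928a + 896 = ((5324/87)a + 6776/87)((348/121)a + 1392/121) + (0)
Last nonzero remainder: (348/121)a + 1392/121. Dividing through by 348/121 gives the monic gcd a + 4.

a + 4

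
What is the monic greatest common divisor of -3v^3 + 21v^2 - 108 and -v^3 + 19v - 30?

Euclidean algorithm in ℚ[v]:
  -3v^3 + 21v^2 - 108 = (3)(-v^3 + 19v - 30) + (21v^2 - 57v - 18)
  -v^3 + 19v - 30 = (-(1/21)v - 19/147)(21v^2 - 57v - 18) + ((528/49)v - 1584/49)
  21v^2 - 57v - 18 = ((343/176)v + 49/88)((528/49)v - 1584/49) + (0)
Last nonzero remainder: (528/49)v - 1584/49. Dividing through by 528/49 gives the monic gcd v - 3.

v - 3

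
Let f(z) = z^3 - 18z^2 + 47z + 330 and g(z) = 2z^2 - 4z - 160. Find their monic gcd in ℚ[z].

z - 10

By polynomial division,
  z^3 - 18z^2 + 47z + 330 = ((1/2)z - 8)(2z^2 - 4z - 160) + (95z - 950)
  2z^2 - 4z - 160 = ((2/95)z + 16/95)(95z - 950) + (0)
Last nonzero remainder: 95z - 950. Dividing through by 95 gives the monic gcd z - 10.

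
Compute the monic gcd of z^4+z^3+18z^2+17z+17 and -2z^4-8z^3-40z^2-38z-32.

z^2+z+1

Euclidean algorithm in ℚ[z]:
  z^4+z^3+18z^2+17z+17 = (-1/2)(-2z^4-8z^3-40z^2-38z-32) + (-3z^3-2z^2-2z+1)
  -2z^4-8z^3-40z^2-38z-32 = ((2/3)z+20/9)(-3z^3-2z^2-2z+1) + (-(308/9)z^2-(308/9)z-308/9)
  -3z^3-2z^2-2z+1 = ((27/308)z-9/308)(-(308/9)z^2-(308/9)z-308/9) + (0)
Last nonzero remainder: -(308/9)z^2-(308/9)z-308/9. Dividing through by -308/9 gives the monic gcd z^2+z+1.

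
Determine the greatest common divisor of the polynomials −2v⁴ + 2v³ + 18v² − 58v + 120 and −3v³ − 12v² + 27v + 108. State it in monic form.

v² + v − 12

Apply the Euclidean algorithm:
  −2v⁴ + 2v³ + 18v² − 58v + 120 = ((2/3)v − 10/3)(−3v³ − 12v² + 27v + 108) + (−40v² − 40v + 480)
  −3v³ − 12v² + 27v + 108 = ((3/40)v + 9/40)(−40v² − 40v + 480) + (0)
Last nonzero remainder: −40v² − 40v + 480. Dividing through by −40 gives the monic gcd v² + v − 12.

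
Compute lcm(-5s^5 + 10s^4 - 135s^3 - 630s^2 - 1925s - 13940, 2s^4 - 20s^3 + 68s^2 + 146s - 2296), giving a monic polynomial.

s^6 - 9s^5 + 41s^4 - 63s^3 - 497s^2 + 93s - 19516

By polynomial division,
  -5s^5 + 10s^4 - 135s^3 - 630s^2 - 1925s - 13940 = (-(5/2)s - 20)(2s^4 - 20s^3 + 68s^2 + 146s - 2296) + (-365s^3 + 1095s^2 - 4745s - 59860)
  2s^4 - 20s^3 + 68s^2 + 146s - 2296 = (-(2/365)s + 14/365)(-365s^3 + 1095s^2 - 4745s - 59860) + (0)
Last nonzero remainder: -365s^3 + 1095s^2 - 4745s - 59860. Dividing through by -365 gives the monic gcd s^3 - 3s^2 + 13s + 164.
Then lcm(f, g) = f·g / gcd(f, g); expanding and making the result monic gives the answer.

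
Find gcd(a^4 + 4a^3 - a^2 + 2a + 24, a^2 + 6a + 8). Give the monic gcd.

a^2 + 6a + 8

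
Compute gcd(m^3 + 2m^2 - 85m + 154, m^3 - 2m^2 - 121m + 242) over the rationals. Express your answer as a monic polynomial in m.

Euclidean algorithm in ℚ[m]:
  m^3 + 2m^2 - 85m + 154 = (m^3 - 2m^2 - 121m + 242) + (4m^2 + 36m - 88)
  m^3 - 2m^2 - 121m + 242 = ((1/4)m - 11/4)(4m^2 + 36m - 88) + (0)
Last nonzero remainder: 4m^2 + 36m - 88. Dividing through by 4 gives the monic gcd m^2 + 9m - 22.

m^2 + 9m - 22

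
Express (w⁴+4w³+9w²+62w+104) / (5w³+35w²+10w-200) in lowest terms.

(w³+9w+26)/(5w²+15w-50)

Euclidean algorithm in ℚ[w]:
  w⁴+4w³+9w²+62w+104 = ((1/5)w-3/5)(5w³+35w²+10w-200) + (28w²+108w-16)
  5w³+35w²+10w-200 = ((5/28)w+55/98)(28w²+108w-16) + (-(2340/49)w-9360/49)
  28w²+108w-16 = (-(343/585)w+49/585)(-(2340/49)w-9360/49) + (0)
Last nonzero remainder: -(2340/49)w-9360/49. Dividing through by -2340/49 gives the monic gcd w+4.
Cancel w+4 from numerator and denominator to get the reduced form.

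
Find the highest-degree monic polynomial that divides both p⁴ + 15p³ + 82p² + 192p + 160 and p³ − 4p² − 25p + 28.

p + 4

By polynomial division,
  p⁴ + 15p³ + 82p² + 192p + 160 = (p + 19)(p³ − 4p² − 25p + 28) + (183p² + 639p − 372)
  p³ − 4p² − 25p + 28 = ((1/183)p − 457/11163)(183p² + 639p − 372) + ((11880/3721)p + 47520/3721)
  183p² + 639p − 372 = ((226981/3960)p − 115351/3960)((11880/3721)p + 47520/3721) + (0)
Last nonzero remainder: (11880/3721)p + 47520/3721. Dividing through by 11880/3721 gives the monic gcd p + 4.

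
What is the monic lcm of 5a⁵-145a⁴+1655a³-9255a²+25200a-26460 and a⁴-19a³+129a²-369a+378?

a⁶-32a⁵+418a⁴-2844a³+10593a²-20412a+15876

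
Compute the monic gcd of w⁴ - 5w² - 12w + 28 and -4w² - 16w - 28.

w² + 4w + 7

Repeated division with remainder:
  w⁴ - 5w² - 12w + 28 = (-(1/4)w² + w - 1)(-4w² - 16w - 28) + (0)
Last nonzero remainder: -4w² - 16w - 28. Dividing through by -4 gives the monic gcd w² + 4w + 7.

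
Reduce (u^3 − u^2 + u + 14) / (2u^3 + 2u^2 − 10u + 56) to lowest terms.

Euclidean algorithm in ℚ[u]:
  u^3 − u^2 + u + 14 = (1/2)(2u^3 + 2u^2 − 10u + 56) + (−2u^2 + 6u − 14)
  2u^3 + 2u^2 − 10u + 56 = (−u − 4)(−2u^2 + 6u − 14) + (0)
Last nonzero remainder: −2u^2 + 6u − 14. Dividing through by −2 gives the monic gcd u^2 − 3u + 7.
Cancel u^2 − 3u + 7 from numerator and denominator to get the reduced form.

(u + 2)/(2u + 8)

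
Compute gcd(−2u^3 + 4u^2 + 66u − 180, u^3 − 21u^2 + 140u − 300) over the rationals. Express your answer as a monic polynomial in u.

u − 5

Apply the Euclidean algorithm:
  −2u^3 + 4u^2 + 66u − 180 = (−2)(u^3 − 21u^2 + 140u − 300) + (−38u^2 + 346u − 780)
  u^3 − 21u^2 + 140u − 300 = (−(1/38)u + 113/361)(−38u^2 + 346u − 780) + ((4032/361)u − 20160/361)
  −38u^2 + 346u − 780 = (−(6859/2016)u + 4693/336)((4032/361)u − 20160/361) + (0)
Last nonzero remainder: (4032/361)u − 20160/361. Dividing through by 4032/361 gives the monic gcd u − 5.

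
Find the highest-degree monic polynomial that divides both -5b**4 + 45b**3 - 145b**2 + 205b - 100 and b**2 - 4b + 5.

Apply the Euclidean algorithm:
  -5b**4 + 45b**3 - 145b**2 + 205b - 100 = (-5b**2 + 25b - 20)(b**2 - 4b + 5) + (0)
The last nonzero remainder b**2 - 4b + 5 is already monic.

b**2 - 4b + 5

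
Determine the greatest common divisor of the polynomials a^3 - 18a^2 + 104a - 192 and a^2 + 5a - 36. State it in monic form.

Apply the Euclidean algorithm:
  a^3 - 18a^2 + 104a - 192 = (a - 23)(a^2 + 5a - 36) + (255a - 1020)
  a^2 + 5a - 36 = ((1/255)a + 3/85)(255a - 1020) + (0)
Last nonzero remainder: 255a - 1020. Dividing through by 255 gives the monic gcd a - 4.

a - 4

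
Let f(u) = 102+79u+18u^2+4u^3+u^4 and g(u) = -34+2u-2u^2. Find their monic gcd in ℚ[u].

17-u+u^2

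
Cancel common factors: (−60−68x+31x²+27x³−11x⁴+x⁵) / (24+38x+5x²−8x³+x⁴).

By polynomial division,
  x⁵−11x⁴+27x³+31x²−68x−60 = (x−3)(x⁴−8x³+5x²+38x+24) + (−2x³+8x²+22x+12)
  x⁴−8x³+5x²+38x+24 = (−(1/2)x+2)(−2x³+8x²+22x+12) + (0)
Last nonzero remainder: −2x³+8x²+22x+12. Dividing through by −2 gives the monic gcd x³−4x²−11x−6.
Cancel x³−4x²−11x−6 from numerator and denominator to get the reduced form.

(10−7x+x²)/(−4+x)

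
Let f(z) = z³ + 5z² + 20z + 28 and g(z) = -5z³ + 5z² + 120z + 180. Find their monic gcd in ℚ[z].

z + 2

By polynomial division,
  z³ + 5z² + 20z + 28 = (-1/5)(-5z³ + 5z² + 120z + 180) + (6z² + 44z + 64)
  -5z³ + 5z² + 120z + 180 = (-(5/6)z + 125/18)(6z² + 44z + 64) + (-(1190/9)z - 2380/9)
  6z² + 44z + 64 = (-(27/595)z - 144/595)(-(1190/9)z - 2380/9) + (0)
Last nonzero remainder: -(1190/9)z - 2380/9. Dividing through by -1190/9 gives the monic gcd z + 2.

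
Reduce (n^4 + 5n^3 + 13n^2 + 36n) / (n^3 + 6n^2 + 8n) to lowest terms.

(n^2 + n + 9)/(n + 2)

Repeated division with remainder:
  n^4 + 5n^3 + 13n^2 + 36n = (n - 1)(n^3 + 6n^2 + 8n) + (11n^2 + 44n)
  n^3 + 6n^2 + 8n = ((1/11)n + 2/11)(11n^2 + 44n) + (0)
Last nonzero remainder: 11n^2 + 44n. Dividing through by 11 gives the monic gcd n^2 + 4n.
Cancel n^2 + 4n from numerator and denominator to get the reduced form.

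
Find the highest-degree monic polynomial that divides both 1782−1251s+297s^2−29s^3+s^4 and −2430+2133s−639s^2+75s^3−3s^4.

27−12s+s^2

By polynomial division,
  s^4−29s^3+297s^2−1251s+1782 = (−1/3)(−3s^4+75s^3−639s^2+2133s−2430) + (−4s^3+84s^2−540s+972)
  −3s^4+75s^3−639s^2+2133s−2430 = ((3/4)s−3)(−4s^3+84s^2−540s+972) + (18s^2−216s+486)
  −4s^3+84s^2−540s+972 = (−(2/9)s+2)(18s^2−216s+486) + (0)
Last nonzero remainder: 18s^2−216s+486. Dividing through by 18 gives the monic gcd s^2−12s+27.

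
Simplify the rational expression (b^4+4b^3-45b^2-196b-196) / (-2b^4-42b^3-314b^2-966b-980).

Apply the Euclidean algorithm:
  b^4+4b^3-45b^2-196b-196 = (-1/2)(-2b^4-42b^3-314b^2-966b-980) + (-17b^3-202b^2-679b-686)
  -2b^4-42b^3-314b^2-966b-980 = ((2/17)b+310/289)(-17b^3-202b^2-679b-686) + (-(5040/289)b^2-(45360/289)b-70560/289)
  -17b^3-202b^2-679b-686 = ((4913/5040)b+2023/720)(-(5040/289)b^2-(45360/289)b-70560/289) + (0)
Last nonzero remainder: -(5040/289)b^2-(45360/289)b-70560/289. Dividing through by -5040/289 gives the monic gcd b^2+9b+14.
Cancel b^2+9b+14 from numerator and denominator to get the reduced form.

(-b^2+5b+14)/(2b^2+24b+70)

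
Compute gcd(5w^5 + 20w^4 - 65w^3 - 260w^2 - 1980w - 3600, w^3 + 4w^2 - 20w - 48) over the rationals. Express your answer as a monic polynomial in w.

By polynomial division,
  5w^5 + 20w^4 - 65w^3 - 260w^2 - 1980w - 3600 = (5w^2 + 35)(w^3 + 4w^2 - 20w - 48) + (-160w^2 - 1280w - 1920)
  w^3 + 4w^2 - 20w - 48 = (-(1/160)w + 1/40)(-160w^2 - 1280w - 1920) + (0)
Last nonzero remainder: -160w^2 - 1280w - 1920. Dividing through by -160 gives the monic gcd w^2 + 8w + 12.

w^2 + 8w + 12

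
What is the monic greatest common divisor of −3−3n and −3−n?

Apply the Euclidean algorithm:
  −3n−3 = (3)(−n−3) + (6)
  −n−3 = (−(1/6)n−1/2)(6) + (0)
The last nonzero remainder is the constant 6, so the polynomials are coprime and gcd = 1.

1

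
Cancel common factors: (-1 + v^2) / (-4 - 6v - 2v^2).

(1 - v)/(4 + 2v)

By polynomial division,
  v^2 - 1 = (-1/2)(-2v^2 - 6v - 4) + (-3v - 3)
  -2v^2 - 6v - 4 = ((2/3)v + 4/3)(-3v - 3) + (0)
Last nonzero remainder: -3v - 3. Dividing through by -3 gives the monic gcd v + 1.
Cancel v + 1 from numerator and denominator to get the reduced form.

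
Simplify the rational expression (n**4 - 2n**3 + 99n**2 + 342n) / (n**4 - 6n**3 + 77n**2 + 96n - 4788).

(n**2 + 3n)/(n**2 - n - 42)

Euclidean algorithm in ℚ[n]:
  n**4 - 2n**3 + 99n**2 + 342n = (n**4 - 6n**3 + 77n**2 + 96n - 4788) + (4n**3 + 22n**2 + 246n + 4788)
  n**4 - 6n**3 + 77n**2 + 96n - 4788 = ((1/4)n - 23/8)(4n**3 + 22n**2 + 246n + 4788) + ((315/4)n**2 - (1575/4)n + 17955/2)
  4n**3 + 22n**2 + 246n + 4788 = ((16/315)n + 8/15)((315/4)n**2 - (1575/4)n + 17955/2) + (0)
Last nonzero remainder: (315/4)n**2 - (1575/4)n + 17955/2. Dividing through by 315/4 gives the monic gcd n**2 - 5n + 114.
Cancel n**2 - 5n + 114 from numerator and denominator to get the reduced form.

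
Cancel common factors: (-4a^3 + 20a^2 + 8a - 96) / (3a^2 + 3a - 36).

Apply the Euclidean algorithm:
  -4a^3 + 20a^2 + 8a - 96 = (-(4/3)a + 8)(3a^2 + 3a - 36) + (-64a + 192)
  3a^2 + 3a - 36 = (-(3/64)a - 3/16)(-64a + 192) + (0)
Last nonzero remainder: -64a + 192. Dividing through by -64 gives the monic gcd a - 3.
Cancel a - 3 from numerator and denominator to get the reduced form.

(-4a^2 + 8a + 32)/(3a + 12)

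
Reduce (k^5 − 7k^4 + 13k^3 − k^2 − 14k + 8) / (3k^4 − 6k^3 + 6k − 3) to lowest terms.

(k^2 − 6k + 8)/(3k − 3)

By polynomial division,
  k^5 − 7k^4 + 13k^3 − k^2 − 14k + 8 = ((1/3)k − 5/3)(3k^4 − 6k^3 + 6k − 3) + (3k^3 − 3k^2 − 3k + 3)
  3k^4 − 6k^3 + 6k − 3 = (k − 1)(3k^3 − 3k^2 − 3k + 3) + (0)
Last nonzero remainder: 3k^3 − 3k^2 − 3k + 3. Dividing through by 3 gives the monic gcd k^3 − k^2 − k + 1.
Cancel k^3 − k^2 − k + 1 from numerator and denominator to get the reduced form.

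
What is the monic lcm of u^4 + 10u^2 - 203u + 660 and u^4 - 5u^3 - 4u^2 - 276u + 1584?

Apply the Euclidean algorithm:
  u^4 + 10u^2 - 203u + 660 = (u^4 - 5u^3 - 4u^2 - 276u + 1584) + (5u^3 + 14u^2 + 73u - 924)
  u^4 - 5u^3 - 4u^2 - 276u + 1584 = ((1/5)u - 39/25)(5u^3 + 14u^2 + 73u - 924) + ((81/25)u^2 + (567/25)u + 3564/25)
  5u^3 + 14u^2 + 73u - 924 = ((125/81)u - 175/27)((81/25)u^2 + (567/25)u + 3564/25) + (0)
Last nonzero remainder: (81/25)u^2 + (567/25)u + 3564/25. Dividing through by 81/25 gives the monic gcd u^2 + 7u + 44.
Then lcm(f, g) = f·g / gcd(f, g); expanding and making the result monic gives the answer.

u^6 - 12u^5 + 46u^4 - 323u^3 + 3456u^2 - 15228u + 23760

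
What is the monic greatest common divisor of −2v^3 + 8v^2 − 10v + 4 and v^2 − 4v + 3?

v − 1

Repeated division with remainder:
  −2v^3 + 8v^2 − 10v + 4 = (−2v)(v^2 − 4v + 3) + (−4v + 4)
  v^2 − 4v + 3 = (−(1/4)v + 3/4)(−4v + 4) + (0)
Last nonzero remainder: −4v + 4. Dividing through by −4 gives the monic gcd v − 1.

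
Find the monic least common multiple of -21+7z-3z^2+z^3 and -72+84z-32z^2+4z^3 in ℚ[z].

-126+147z-74z^2+28z^3-8z^4+z^5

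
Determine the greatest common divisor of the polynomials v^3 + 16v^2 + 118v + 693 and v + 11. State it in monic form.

Repeated division with remainder:
  v^3 + 16v^2 + 118v + 693 = (v^2 + 5v + 63)(v + 11) + (0)
The last nonzero remainder v + 11 is already monic.

v + 11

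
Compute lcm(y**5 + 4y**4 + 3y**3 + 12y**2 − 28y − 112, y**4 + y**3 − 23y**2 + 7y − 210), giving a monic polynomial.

Repeated division with remainder:
  y**5 + 4y**4 + 3y**3 + 12y**2 − 28y − 112 = (y + 3)(y**4 + y**3 − 23y**2 + 7y − 210) + (23y**3 + 74y**2 + 161y + 518)
  y**4 + y**3 − 23y**2 + 7y − 210 = ((1/23)y − 51/529)(23y**3 + 74y**2 + 161y + 518) + (−(12096/529)y**2 − 84672/529)
  23y**3 + 74y**2 + 161y + 518 = (−(12167/12096)y − 19573/6048)(−(12096/529)y**2 − 84672/529) + (0)
Last nonzero remainder: −(12096/529)y**2 − 84672/529. Dividing through by −12096/529 gives the monic gcd y**2 + 7.
Then lcm(f, g) = f·g / gcd(f, g); expanding and making the result monic gives the answer.

y**7 + 5y**6 − 23y**5 − 105y**4 − 106y**3 − 500y**2 + 728y + 3360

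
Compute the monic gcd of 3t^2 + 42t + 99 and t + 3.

t + 3

By polynomial division,
  3t^2 + 42t + 99 = (3t + 33)(t + 3) + (0)
The last nonzero remainder t + 3 is already monic.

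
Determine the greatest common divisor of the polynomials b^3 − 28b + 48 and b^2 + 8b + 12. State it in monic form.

Repeated division with remainder:
  b^3 − 28b + 48 = (b − 8)(b^2 + 8b + 12) + (24b + 144)
  b^2 + 8b + 12 = ((1/24)b + 1/12)(24b + 144) + (0)
Last nonzero remainder: 24b + 144. Dividing through by 24 gives the monic gcd b + 6.

b + 6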